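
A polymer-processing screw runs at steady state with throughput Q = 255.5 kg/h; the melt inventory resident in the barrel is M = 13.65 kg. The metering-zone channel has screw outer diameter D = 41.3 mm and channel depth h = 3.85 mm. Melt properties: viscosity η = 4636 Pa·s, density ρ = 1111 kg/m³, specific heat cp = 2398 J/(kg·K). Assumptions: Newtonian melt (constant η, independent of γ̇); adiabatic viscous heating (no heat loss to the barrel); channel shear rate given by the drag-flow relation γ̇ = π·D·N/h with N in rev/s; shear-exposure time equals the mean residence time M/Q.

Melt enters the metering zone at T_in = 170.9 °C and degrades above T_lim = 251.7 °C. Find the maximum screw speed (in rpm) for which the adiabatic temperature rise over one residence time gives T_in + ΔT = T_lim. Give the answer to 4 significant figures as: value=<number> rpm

value=27.66 rpm

Throughput in SI: Q_s = 255.5 kg/h ÷ 3600 s/h = 0.0709722 kg/s
t_res = M / Q_s = 13.65 / 0.0709722 = 192.329 s
D = 41.3 mm = 0.0413 m;  h = 3.85 mm = 0.00385 m
ΔT_a = T_lim − T_in = 251.7 °C − 170.9 °C = 80.8 K
γ̇_max² = ΔT_a·ρ·cp/(η·t_res) = 80.8·1111·2398/(4636·192.329) = 241.428 s⁻²
Take the square root: γ̇_max = √(241.428) = 15.5379 s⁻¹
Solve γ̇ = πDN/h for N: N_max = γ̇_max·h/(π·D) = 15.5379 × 0.00385 / (π × 0.0413) = 0.461057 rev/s = 27.6634 rpm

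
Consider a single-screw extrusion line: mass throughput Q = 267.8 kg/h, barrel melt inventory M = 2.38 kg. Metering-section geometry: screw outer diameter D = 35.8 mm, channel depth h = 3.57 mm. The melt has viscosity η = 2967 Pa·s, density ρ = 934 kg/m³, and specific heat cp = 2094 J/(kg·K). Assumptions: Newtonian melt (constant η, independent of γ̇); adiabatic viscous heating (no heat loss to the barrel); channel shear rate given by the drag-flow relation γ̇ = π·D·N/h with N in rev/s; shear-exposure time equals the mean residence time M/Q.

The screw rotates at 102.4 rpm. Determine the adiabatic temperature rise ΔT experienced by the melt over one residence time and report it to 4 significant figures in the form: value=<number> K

value=140.3 K

Throughput in SI: Q_s = 267.8 kg/h ÷ 3600 s/h = 0.0743889 kg/s
t_res = M / Q_s = 2.38 ÷ 0.0743889 = 31.994 s
D = 35.8 mm = 0.0358 m;  h = 3.57 mm = 0.00357 m;  N = 102.4 rpm / 60 = 1.70667 rev/s
γ̇ = π D N / h = (π)(0.0358)(1.70667) / 0.00357 = 53.7667 s⁻¹
ΔT = η·γ̇²·t_res / (ρ·cp) = 2967 · (53.7667)² · 31.994 / (934 · 2094) = 140.31 K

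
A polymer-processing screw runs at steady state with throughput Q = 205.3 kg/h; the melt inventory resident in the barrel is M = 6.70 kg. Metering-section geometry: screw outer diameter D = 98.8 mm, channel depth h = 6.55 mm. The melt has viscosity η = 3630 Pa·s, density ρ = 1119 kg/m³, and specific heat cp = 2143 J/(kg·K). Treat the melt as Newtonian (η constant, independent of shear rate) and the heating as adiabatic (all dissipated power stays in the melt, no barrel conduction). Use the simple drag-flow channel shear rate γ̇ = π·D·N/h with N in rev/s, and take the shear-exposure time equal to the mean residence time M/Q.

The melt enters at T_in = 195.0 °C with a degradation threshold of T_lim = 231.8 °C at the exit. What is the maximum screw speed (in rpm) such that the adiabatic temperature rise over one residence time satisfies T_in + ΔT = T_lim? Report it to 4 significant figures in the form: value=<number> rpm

value=18.21 rpm

Convert throughput: Q = 205.3 kg/h = 205.3/3600 = 0.0570278 kg/s
Mean residence time: t_res = M/Q_s = 6.70 kg / 0.0570278 kg/s = 117.487 s
Geometry in SI: D = 98.8 mm → 0.0988 m, h = 6.55 mm → 0.00655 m
ΔT_a = T_lim − T_in = 231.8 − 195.0 = 36.8 K
Invert ΔT = ηγ̇²t_res/(ρcp) for γ̇: γ̇_max² = ΔT_a ρ cp / (η t_res) = 36.8·1119·2143 / (3630·117.487) = 206.921 s⁻²
γ̇_max = √206.921 = 14.3848 s⁻¹
N_max = γ̇_max h / (πD) = 14.3848·0.00655/(π·0.0988) = 0.303555 rev/s → ×60 = 18.2133 rpm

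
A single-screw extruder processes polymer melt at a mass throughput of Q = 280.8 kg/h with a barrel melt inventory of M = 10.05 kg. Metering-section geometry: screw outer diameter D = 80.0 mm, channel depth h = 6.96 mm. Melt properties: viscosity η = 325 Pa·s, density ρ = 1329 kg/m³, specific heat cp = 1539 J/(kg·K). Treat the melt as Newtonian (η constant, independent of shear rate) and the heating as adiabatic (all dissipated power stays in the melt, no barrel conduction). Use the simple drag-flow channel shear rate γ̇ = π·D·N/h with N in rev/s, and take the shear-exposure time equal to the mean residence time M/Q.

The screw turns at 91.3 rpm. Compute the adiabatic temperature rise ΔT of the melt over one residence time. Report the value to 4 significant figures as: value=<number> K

value=61.81 K

Throughput in SI: Q_s = 280.8 kg/h ÷ 3600 s/h = 0.078 kg/s
t_res = M / Q_s = 10.05 ÷ 0.078 = 128.846 s
D = 80.0 mm = 0.08 m;  h = 6.96 mm = 0.00696 m;  N = 91.3 rpm / 60 = 1.52167 rev/s
Shear rate: γ̇ = πDN/h = π·0.08·1.52167/0.00696 = 54.9478 s⁻¹
Adiabatic rise: ΔT = η γ̇² t_res / (ρ cp) = 325·(54.9478)²·128.846 / (1329·1539) = 61.8147 K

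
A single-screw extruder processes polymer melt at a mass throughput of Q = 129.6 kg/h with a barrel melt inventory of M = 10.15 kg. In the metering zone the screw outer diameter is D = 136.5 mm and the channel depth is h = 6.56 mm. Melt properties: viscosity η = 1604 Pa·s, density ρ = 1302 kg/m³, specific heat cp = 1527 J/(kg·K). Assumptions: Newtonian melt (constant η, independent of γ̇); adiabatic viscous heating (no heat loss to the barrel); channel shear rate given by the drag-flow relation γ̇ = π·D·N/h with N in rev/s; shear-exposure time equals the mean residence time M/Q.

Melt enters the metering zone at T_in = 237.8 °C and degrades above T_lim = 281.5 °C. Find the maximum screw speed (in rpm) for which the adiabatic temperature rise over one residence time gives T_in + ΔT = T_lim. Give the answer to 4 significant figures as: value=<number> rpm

Q_s = Q / 3600 = 129.6 / 3600 = 0.036 kg/s
t_res = M / Q_s = 10.15 / 0.036 = 281.944 s
D = 136.5 mm = 0.1365 m;  h = 6.56 mm = 0.00656 m
ΔT_a = T_lim − T_in = 281.5 − 237.8 = 43.7 K
Invert ΔT = ηγ̇²t_res/(ρcp) for γ̇: γ̇_max² = ΔT_a ρ cp / (η t_res) = 43.7·1302·1527 / (1604·281.944) = 192.116 s⁻²
γ̇_max = √192.116 = 13.8606 s⁻¹
N_max = γ̇_max·h / (π·D) = 13.8606 · 0.00656 / (π · 0.1365) = 0.212033 rev/s = 12.722 rpm

value=12.72 rpm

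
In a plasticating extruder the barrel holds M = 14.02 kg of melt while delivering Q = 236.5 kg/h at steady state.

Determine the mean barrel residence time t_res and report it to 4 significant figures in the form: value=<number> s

Throughput in SI: Q_s = 236.5 kg/h ÷ 3600 s/h = 0.0656944 kg/s
t_res = M / Q_s = 14.02 ÷ 0.0656944 = 213.412 s

value=213.4 s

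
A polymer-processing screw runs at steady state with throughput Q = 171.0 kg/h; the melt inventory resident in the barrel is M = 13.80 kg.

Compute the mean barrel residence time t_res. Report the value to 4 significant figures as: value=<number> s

Convert throughput: Q = 171.0 kg/h = 171.0/3600 = 0.0475 kg/s
t_res = M / Q_s = 13.80 ÷ 0.0475 = 290.526 s

value=290.5 s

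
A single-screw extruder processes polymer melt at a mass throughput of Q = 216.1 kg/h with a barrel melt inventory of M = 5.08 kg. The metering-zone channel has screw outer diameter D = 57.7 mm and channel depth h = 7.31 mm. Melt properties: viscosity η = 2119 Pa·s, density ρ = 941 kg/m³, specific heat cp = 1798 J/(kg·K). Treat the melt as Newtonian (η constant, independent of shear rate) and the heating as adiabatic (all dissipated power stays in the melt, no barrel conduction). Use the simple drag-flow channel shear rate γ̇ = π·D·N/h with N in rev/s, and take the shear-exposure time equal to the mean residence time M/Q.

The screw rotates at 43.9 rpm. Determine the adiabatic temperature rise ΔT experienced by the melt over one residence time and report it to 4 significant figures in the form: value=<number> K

Q_s = Q / 3600 = 216.1 / 3600 = 0.0600278 kg/s
t_res = M / Q_s = 5.08 / 0.0600278 = 84.6275 s
Convert to SI: D = 0.0577 m, h = 0.00731 m, N = 43.9/60 = 0.731667 rev/s
γ̇ = π D N / h = (π)(0.0577)(0.731667) / 0.00731 = 18.1435 s⁻¹
Adiabatic rise: ΔT = η γ̇² t_res / (ρ cp) = 2119·(18.1435)²·84.6275 / (941·1798) = 34.8904 K

value=34.89 K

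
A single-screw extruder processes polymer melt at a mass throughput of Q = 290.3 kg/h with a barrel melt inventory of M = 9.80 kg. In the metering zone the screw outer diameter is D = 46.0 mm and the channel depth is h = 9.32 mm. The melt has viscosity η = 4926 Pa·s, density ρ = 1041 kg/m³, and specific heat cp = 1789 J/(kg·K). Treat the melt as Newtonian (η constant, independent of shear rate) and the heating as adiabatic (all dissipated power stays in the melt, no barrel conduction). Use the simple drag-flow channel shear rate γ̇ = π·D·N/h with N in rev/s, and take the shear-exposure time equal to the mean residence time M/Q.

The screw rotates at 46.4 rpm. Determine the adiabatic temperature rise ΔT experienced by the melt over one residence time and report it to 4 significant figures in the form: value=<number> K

Q_s = Q / 3600 = 290.3 / 3600 = 0.0806389 kg/s
t_res = M / Q_s = 9.80 / 0.0806389 = 121.529 s
Convert to SI: D = 0.046 m, h = 0.00932 m, N = 46.4/60 = 0.773333 rev/s
Shear rate: γ̇ = πDN/h = π·0.046·0.773333/0.00932 = 11.9911 s⁻¹
ΔT = η·γ̇²·t_res / (ρ·cp) = 4926 · (11.9911)² · 121.529 / (1041 · 1789) = 46.2202 K

value=46.22 K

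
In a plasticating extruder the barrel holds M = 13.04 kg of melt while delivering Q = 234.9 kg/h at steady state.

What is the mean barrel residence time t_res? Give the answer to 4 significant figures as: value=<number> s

Convert throughput: Q = 234.9 kg/h = 234.9/3600 = 0.06525 kg/s
t_res = M / Q_s = 13.04 / 0.06525 = 199.847 s

value=199.8 s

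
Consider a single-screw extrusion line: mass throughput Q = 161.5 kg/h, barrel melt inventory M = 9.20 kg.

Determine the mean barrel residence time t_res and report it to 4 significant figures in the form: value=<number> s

Throughput in SI: Q_s = 161.5 kg/h ÷ 3600 s/h = 0.0448611 kg/s
t_res = M / Q_s = 9.20 / 0.0448611 = 205.077 s

value=205.1 s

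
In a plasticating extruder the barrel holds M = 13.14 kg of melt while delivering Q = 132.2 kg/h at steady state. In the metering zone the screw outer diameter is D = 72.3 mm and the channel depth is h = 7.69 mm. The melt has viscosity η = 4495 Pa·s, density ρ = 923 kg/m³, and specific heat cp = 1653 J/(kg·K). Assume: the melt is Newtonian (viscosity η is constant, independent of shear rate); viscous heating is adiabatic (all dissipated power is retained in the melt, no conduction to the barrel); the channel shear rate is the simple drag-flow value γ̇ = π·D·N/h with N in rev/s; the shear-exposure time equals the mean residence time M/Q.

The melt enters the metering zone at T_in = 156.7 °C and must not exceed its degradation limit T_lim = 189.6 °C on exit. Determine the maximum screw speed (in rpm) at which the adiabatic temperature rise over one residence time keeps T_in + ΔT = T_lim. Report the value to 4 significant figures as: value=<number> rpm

Q_s = Q / 3600 = 132.2 / 3600 = 0.0367222 kg/s
Mean residence time: t_res = M/Q_s = 13.14 kg / 0.0367222 kg/s = 357.821 s
D = 72.3 mm = 0.0723 m;  h = 7.69 mm = 0.00769 m
ΔT_a = T_lim − T_in = 189.6 °C − 156.7 °C = 32.9 K
γ̇_max² = ΔT_a·ρ·cp/(η·t_res) = 32.9·923·1653/(4495·357.821) = 31.2086 s⁻²
Take the square root: γ̇_max = √(31.2086) = 5.58647 s⁻¹
N_max = γ̇_max h / (πD) = 5.58647·0.00769/(π·0.0723) = 0.189136 rev/s → ×60 = 11.3482 rpm

value=11.35 rpm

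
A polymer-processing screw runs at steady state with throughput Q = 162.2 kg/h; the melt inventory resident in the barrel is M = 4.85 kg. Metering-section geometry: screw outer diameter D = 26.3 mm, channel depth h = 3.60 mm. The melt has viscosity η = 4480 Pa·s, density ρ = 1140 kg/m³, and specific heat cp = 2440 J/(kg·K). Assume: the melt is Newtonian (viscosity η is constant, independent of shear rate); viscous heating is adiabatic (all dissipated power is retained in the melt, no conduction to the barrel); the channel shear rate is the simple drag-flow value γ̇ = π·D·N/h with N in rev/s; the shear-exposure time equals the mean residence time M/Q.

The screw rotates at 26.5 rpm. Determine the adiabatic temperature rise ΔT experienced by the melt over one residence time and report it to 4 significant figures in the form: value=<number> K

Q_s = Q / 3600 = 162.2 / 3600 = 0.0450556 kg/s
t_res = M / Q_s = 4.85 / 0.0450556 = 107.645 s
Geometry in metres: D = 26.3 mm → 0.0263 m, h = 3.60 mm → 0.0036 m; screw speed N = 26.5 rpm = 0.441667 rev/s
Shear rate: γ̇ = πDN/h = π·0.0263·0.441667/0.0036 = 10.1367 s⁻¹
ΔT = η·γ̇²·t_res/(ρ·cp) = [4480 × 10.1367² × 107.645] / [1140 × 2440] = 17.8144 K

value=17.81 K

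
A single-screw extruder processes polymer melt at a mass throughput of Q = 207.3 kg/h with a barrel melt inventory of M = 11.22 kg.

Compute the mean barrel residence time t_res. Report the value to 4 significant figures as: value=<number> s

Q_s = Q / 3600 = 207.3 / 3600 = 0.0575833 kg/s
t_res = M / Q_s = 11.22 / 0.0575833 = 194.848 s

value=194.8 s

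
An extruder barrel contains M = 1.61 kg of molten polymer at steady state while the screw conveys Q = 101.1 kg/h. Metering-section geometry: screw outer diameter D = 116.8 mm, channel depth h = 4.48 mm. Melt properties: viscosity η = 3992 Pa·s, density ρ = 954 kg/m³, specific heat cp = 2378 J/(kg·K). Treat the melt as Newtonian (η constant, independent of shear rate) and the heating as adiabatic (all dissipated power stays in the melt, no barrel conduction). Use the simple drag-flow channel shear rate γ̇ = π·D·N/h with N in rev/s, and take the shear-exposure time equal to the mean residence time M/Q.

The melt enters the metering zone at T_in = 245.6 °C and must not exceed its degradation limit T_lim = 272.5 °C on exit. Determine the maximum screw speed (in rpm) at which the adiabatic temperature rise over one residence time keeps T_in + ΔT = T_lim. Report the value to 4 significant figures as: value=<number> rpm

Q_s = Q / 3600 = 101.1 / 3600 = 0.0280833 kg/s
t_res = M / Q_s = 1.61 / 0.0280833 = 57.3294 s
Geometry in SI: D = 116.8 mm → 0.1168 m, h = 4.48 mm → 0.00448 m
ΔT_a = T_lim − T_in = 272.5 °C − 245.6 °C = 26.9 K
γ̇_max² = ΔT_a·ρ·cp/(η·t_res) = 26.9·954·2378/(3992·57.3294) = 266.652 s⁻²
γ̇_max = √266.652 = 16.3295 s⁻¹
Solve γ̇ = πDN/h for N: N_max = γ̇_max·h/(π·D) = 16.3295 × 0.00448 / (π × 0.1168) = 0.199369 rev/s = 11.9621 rpm

value=11.96 rpm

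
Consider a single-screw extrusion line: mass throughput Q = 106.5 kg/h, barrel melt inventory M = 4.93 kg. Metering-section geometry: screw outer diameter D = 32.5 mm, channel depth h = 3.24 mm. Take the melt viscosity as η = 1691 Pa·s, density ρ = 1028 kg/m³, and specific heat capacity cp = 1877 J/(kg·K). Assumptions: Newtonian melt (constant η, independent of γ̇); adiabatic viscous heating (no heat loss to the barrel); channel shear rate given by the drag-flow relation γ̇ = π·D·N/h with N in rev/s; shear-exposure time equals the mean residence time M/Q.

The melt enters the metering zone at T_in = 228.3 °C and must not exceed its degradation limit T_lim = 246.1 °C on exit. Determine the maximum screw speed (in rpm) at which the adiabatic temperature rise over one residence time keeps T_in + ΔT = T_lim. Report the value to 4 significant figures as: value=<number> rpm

Q_s = Q / 3600 = 106.5 / 3600 = 0.0295833 kg/s
Mean residence time: t_res = M/Q_s = 4.93 kg / 0.0295833 kg/s = 166.648 s
Geometry in SI: D = 32.5 mm → 0.0325 m, h = 3.24 mm → 0.00324 m
ΔT_a = T_lim − T_in = 246.1 °C − 228.3 °C = 17.8 K
γ̇_max² = ΔT_a·ρ·cp / (η·t_res) = [17.8 × 1028 × 1877] / [1691 × 166.648] = 121.88 s⁻²
γ̇_max = √121.88 = 11.0399 s⁻¹
N_max = γ̇_max·h / (π·D) = 11.0399 · 0.00324 / (π · 0.0325) = 0.350331 rev/s = 21.0199 rpm

value=21.02 rpm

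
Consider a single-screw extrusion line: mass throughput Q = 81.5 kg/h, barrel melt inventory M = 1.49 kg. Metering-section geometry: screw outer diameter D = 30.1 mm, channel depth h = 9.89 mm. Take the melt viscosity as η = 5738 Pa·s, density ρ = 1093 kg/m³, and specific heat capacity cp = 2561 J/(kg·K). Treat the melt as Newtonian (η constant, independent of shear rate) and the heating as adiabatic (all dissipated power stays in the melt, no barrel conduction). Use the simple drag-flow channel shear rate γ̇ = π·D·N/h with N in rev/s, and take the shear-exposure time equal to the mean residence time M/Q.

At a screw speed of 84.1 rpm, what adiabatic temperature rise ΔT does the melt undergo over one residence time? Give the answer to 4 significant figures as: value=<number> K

Q_s = Q / 3600 = 81.5 / 3600 = 0.0226389 kg/s
t_res = M / Q_s = 1.49 / 0.0226389 = 65.816 s
Geometry in metres: D = 30.1 mm → 0.0301 m, h = 9.89 mm → 0.00989 m; screw speed N = 84.1 rpm = 1.40167 rev/s
γ̇ = π·D·N / h = π · 0.0301 · 1.40167 / 0.00989 = 13.4019 s⁻¹
ΔT = η·γ̇²·t_res/(ρ·cp) = [5738 × 13.4019² × 65.816] / [1093 × 2561] = 24.2321 K

value=24.23 K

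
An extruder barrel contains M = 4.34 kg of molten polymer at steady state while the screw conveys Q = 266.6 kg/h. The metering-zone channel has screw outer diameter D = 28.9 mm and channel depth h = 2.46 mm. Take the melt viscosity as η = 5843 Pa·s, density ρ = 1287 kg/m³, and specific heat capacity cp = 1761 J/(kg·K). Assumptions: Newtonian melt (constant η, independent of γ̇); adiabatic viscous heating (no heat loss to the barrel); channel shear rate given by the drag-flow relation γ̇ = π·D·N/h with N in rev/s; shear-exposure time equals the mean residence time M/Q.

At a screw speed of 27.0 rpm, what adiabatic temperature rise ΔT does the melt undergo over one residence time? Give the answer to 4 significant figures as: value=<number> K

value=41.68 K

Convert throughput: Q = 266.6 kg/h = 266.6/3600 = 0.0740556 kg/s
Mean residence time: t_res = M/Q_s = 4.34 kg / 0.0740556 kg/s = 58.6047 s
Convert to SI: D = 0.0289 m, h = 0.00246 m, N = 27.0/60 = 0.45 rev/s
γ̇ = π·D·N / h = π · 0.0289 · 0.45 / 0.00246 = 16.6083 s⁻¹
ΔT = η·γ̇²·t_res / (ρ·cp) = 5843 · (16.6083)² · 58.6047 / (1287 · 1761) = 41.6755 K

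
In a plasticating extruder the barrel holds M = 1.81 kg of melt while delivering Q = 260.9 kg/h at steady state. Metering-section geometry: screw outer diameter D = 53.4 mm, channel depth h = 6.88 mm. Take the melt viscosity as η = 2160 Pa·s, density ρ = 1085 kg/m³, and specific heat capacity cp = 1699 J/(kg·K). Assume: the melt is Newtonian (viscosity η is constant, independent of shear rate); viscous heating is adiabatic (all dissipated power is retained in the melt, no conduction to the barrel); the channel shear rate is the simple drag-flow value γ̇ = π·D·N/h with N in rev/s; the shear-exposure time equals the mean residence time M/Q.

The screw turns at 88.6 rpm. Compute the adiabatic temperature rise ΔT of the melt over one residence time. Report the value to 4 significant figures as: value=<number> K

Throughput in SI: Q_s = 260.9 kg/h ÷ 3600 s/h = 0.0724722 kg/s
t_res = M / Q_s = 1.81 ÷ 0.0724722 = 24.9751 s
Geometry in metres: D = 53.4 mm → 0.0534 m, h = 6.88 mm → 0.00688 m; screw speed N = 88.6 rpm = 1.47667 rev/s
γ̇ = π·D·N / h = π · 0.0534 · 1.47667 / 0.00688 = 36.0069 s⁻¹
Adiabatic rise: ΔT = η γ̇² t_res / (ρ cp) = 2160·(36.0069)²·24.9751 / (1085·1699) = 37.9409 K

value=37.94 K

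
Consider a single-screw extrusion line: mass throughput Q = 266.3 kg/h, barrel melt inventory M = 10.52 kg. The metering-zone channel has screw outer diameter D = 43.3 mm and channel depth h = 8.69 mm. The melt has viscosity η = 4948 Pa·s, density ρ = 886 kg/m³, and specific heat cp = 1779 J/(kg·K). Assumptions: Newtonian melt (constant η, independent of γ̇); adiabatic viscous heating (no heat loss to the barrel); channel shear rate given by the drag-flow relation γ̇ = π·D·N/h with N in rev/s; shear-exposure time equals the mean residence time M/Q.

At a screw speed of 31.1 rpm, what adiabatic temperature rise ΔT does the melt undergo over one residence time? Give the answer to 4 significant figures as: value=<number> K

Convert throughput: Q = 266.3 kg/h = 266.3/3600 = 0.0739722 kg/s
Mean residence time: t_res = M/Q_s = 10.52 kg / 0.0739722 kg/s = 142.216 s
D = 43.3 mm = 0.0433 m;  h = 8.69 mm = 0.00869 m;  N = 31.1 rpm / 60 = 0.518333 rev/s
γ̇ = π D N / h = (π)(0.0433)(0.518333) / 0.00869 = 8.11385 s⁻¹
ΔT = η·γ̇²·t_res/(ρ·cp) = [4948 × 8.11385² × 142.216] / [886 × 1779] = 29.3915 K

value=29.39 K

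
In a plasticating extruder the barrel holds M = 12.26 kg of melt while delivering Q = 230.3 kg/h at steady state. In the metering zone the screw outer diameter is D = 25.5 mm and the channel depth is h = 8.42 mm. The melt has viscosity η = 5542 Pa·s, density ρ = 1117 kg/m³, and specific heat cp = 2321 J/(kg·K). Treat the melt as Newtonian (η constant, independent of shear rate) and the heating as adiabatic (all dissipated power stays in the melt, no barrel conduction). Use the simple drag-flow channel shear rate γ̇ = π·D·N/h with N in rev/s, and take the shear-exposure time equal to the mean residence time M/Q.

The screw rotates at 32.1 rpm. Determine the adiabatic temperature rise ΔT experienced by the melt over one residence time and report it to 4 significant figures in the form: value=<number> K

Convert throughput: Q = 230.3 kg/h = 230.3/3600 = 0.0639722 kg/s
t_res = M / Q_s = 12.26 ÷ 0.0639722 = 191.646 s
Convert to SI: D = 0.0255 m, h = 0.00842 m, N = 32.1/60 = 0.535 rev/s
γ̇ = π D N / h = (π)(0.0255)(0.535) / 0.00842 = 5.09016 s⁻¹
Adiabatic rise: ΔT = η γ̇² t_res / (ρ cp) = 5542·(5.09016)²·191.646 / (1117·2321) = 10.6145 K

value=10.61 K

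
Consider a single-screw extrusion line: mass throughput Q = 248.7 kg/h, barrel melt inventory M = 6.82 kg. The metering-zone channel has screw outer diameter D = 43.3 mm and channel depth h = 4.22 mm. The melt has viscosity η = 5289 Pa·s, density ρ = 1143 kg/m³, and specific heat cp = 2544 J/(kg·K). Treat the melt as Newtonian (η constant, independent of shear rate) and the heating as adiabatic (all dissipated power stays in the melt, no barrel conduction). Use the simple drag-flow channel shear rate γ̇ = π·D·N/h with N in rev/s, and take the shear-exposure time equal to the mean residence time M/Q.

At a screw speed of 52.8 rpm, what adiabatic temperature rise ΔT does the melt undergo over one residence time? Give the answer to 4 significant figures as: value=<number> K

Convert throughput: Q = 248.7 kg/h = 248.7/3600 = 0.0690833 kg/s
t_res = M / Q_s = 6.82 / 0.0690833 = 98.7214 s
Geometry in metres: D = 43.3 mm → 0.0433 m, h = 4.22 mm → 0.00422 m; screw speed N = 52.8 rpm = 0.88 rev/s
Shear rate: γ̇ = πDN/h = π·0.0433·0.88/0.00422 = 28.3666 s⁻¹
ΔT = η·γ̇²·t_res / (ρ·cp) = 5289 · (28.3666)² · 98.7214 / (1143 · 2544) = 144.49 K

value=144.5 K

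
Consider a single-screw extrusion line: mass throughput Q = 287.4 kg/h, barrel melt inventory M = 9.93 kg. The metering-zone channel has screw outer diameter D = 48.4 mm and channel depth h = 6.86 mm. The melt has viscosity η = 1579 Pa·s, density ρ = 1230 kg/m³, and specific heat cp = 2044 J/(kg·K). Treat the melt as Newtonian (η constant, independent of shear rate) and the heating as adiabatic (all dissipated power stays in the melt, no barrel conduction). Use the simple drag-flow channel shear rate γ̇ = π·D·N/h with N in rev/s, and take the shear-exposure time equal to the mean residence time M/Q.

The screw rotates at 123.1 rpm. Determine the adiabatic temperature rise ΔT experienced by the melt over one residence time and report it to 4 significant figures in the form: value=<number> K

value=161.6 K

Q_s = Q / 3600 = 287.4 / 3600 = 0.0798333 kg/s
t_res = M / Q_s = 9.93 ÷ 0.0798333 = 124.384 s
Geometry in metres: D = 48.4 mm → 0.0484 m, h = 6.86 mm → 0.00686 m; screw speed N = 123.1 rpm = 2.05167 rev/s
γ̇ = π·D·N / h = π · 0.0484 · 2.05167 / 0.00686 = 45.4755 s⁻¹
Adiabatic rise: ΔT = η γ̇² t_res / (ρ cp) = 1579·(45.4755)²·124.384 / (1230·2044) = 161.554 K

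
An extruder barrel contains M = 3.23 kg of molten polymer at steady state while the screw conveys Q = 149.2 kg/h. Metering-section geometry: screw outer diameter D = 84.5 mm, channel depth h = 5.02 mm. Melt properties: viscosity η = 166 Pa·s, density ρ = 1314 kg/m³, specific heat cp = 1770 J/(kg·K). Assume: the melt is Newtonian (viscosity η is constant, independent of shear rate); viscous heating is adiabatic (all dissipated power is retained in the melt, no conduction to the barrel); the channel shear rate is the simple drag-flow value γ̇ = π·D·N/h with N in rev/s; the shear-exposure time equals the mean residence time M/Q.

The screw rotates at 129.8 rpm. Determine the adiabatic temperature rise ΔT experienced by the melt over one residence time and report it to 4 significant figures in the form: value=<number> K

Q_s = Q / 3600 = 149.2 / 3600 = 0.0414444 kg/s
Mean residence time: t_res = M/Q_s = 3.23 kg / 0.0414444 kg/s = 77.9357 s
Convert to SI: D = 0.0845 m, h = 0.00502 m, N = 129.8/60 = 2.16333 rev/s
γ̇ = π D N / h = (π)(0.0845)(2.16333) / 0.00502 = 114.4 s⁻¹
ΔT = η·γ̇²·t_res / (ρ·cp) = 166 · (114.4)² · 77.9357 / (1314 · 1770) = 72.7995 K

value=72.80 K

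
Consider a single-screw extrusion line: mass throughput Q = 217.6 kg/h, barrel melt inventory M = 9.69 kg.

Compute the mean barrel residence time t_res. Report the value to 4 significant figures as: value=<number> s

value=160.3 s

Q_s = Q / 3600 = 217.6 / 3600 = 0.0604444 kg/s
t_res = M / Q_s = 9.69 / 0.0604444 = 160.312 s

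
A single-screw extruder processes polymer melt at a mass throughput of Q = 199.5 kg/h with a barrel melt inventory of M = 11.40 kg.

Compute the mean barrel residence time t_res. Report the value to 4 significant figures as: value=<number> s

value=205.7 s

Throughput in SI: Q_s = 199.5 kg/h ÷ 3600 s/h = 0.0554167 kg/s
Mean residence time: t_res = M/Q_s = 11.40 kg / 0.0554167 kg/s = 205.714 s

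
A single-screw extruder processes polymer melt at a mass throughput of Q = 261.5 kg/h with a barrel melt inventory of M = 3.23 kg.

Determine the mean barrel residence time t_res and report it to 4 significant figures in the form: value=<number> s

value=44.47 s

Q_s = Q / 3600 = 261.5 / 3600 = 0.0726389 kg/s
Mean residence time: t_res = M/Q_s = 3.23 kg / 0.0726389 kg/s = 44.4665 s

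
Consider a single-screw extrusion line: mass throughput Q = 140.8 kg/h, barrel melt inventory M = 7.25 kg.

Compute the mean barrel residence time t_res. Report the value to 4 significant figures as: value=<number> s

Throughput in SI: Q_s = 140.8 kg/h ÷ 3600 s/h = 0.0391111 kg/s
t_res = M / Q_s = 7.25 ÷ 0.0391111 = 185.369 s

value=185.4 s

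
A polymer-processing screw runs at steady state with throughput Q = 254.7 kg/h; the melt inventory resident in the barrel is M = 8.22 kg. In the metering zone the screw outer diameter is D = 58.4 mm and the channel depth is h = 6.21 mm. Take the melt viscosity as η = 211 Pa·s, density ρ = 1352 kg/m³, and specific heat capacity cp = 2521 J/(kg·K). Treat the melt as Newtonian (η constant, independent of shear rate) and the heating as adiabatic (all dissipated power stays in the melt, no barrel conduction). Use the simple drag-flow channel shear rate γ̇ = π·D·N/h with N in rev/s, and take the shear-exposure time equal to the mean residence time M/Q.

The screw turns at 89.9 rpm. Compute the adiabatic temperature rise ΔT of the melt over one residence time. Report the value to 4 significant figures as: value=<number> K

value=14.09 K

Throughput in SI: Q_s = 254.7 kg/h ÷ 3600 s/h = 0.07075 kg/s
t_res = M / Q_s = 8.22 ÷ 0.07075 = 116.184 s
Geometry in metres: D = 58.4 mm → 0.0584 m, h = 6.21 mm → 0.00621 m; screw speed N = 89.9 rpm = 1.49833 rev/s
γ̇ = π·D·N / h = π · 0.0584 · 1.49833 / 0.00621 = 44.2669 s⁻¹
ΔT = η·γ̇²·t_res/(ρ·cp) = [211 × 44.2669² × 116.184] / [1352 × 2521] = 14.0941 K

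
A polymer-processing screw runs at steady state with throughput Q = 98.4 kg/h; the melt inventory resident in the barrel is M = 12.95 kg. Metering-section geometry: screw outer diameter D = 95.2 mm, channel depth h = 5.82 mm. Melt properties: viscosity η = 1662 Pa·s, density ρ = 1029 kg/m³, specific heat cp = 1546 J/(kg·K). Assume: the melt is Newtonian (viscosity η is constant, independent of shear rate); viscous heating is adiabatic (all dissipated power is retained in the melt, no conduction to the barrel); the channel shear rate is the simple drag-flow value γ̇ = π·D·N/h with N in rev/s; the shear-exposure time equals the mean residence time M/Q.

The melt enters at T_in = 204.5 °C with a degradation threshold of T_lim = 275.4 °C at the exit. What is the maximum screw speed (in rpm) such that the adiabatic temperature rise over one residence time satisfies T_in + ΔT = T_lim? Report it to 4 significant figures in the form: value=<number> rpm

value=13.97 rpm

Q_s = Q / 3600 = 98.4 / 3600 = 0.0273333 kg/s
t_res = M / Q_s = 12.95 ÷ 0.0273333 = 473.78 s
Geometry in SI: D = 95.2 mm → 0.0952 m, h = 5.82 mm → 0.00582 m
ΔT_a = T_lim − T_in = 275.4 °C − 204.5 °C = 70.9 K
Invert ΔT = ηγ̇²t_res/(ρcp) for γ̇: γ̇_max² = ΔT_a ρ cp / (η t_res) = 70.9·1029·1546 / (1662·473.78) = 143.24 s⁻²
γ̇_max = √143.24 = 11.9683 s⁻¹
N_max = γ̇_max h / (πD) = 11.9683·0.00582/(π·0.0952) = 0.232899 rev/s → ×60 = 13.9739 rpm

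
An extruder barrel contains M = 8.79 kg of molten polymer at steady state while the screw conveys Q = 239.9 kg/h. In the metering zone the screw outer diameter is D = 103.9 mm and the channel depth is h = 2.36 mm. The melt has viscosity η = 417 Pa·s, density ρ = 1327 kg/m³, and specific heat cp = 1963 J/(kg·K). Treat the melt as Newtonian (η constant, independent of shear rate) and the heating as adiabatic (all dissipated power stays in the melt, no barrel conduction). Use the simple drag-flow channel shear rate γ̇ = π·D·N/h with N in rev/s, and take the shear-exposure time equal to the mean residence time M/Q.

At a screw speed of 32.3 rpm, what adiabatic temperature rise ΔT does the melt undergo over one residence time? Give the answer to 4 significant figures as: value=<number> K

value=117.1 K

Convert throughput: Q = 239.9 kg/h = 239.9/3600 = 0.0666389 kg/s
t_res = M / Q_s = 8.79 ÷ 0.0666389 = 131.905 s
Convert to SI: D = 0.1039 m, h = 0.00236 m, N = 32.3/60 = 0.538333 rev/s
γ̇ = π·D·N / h = π · 0.1039 · 0.538333 / 0.00236 = 74.4569 s⁻¹
ΔT = η·γ̇²·t_res/(ρ·cp) = [417 × 74.4569² × 131.905] / [1327 × 1963] = 117.062 K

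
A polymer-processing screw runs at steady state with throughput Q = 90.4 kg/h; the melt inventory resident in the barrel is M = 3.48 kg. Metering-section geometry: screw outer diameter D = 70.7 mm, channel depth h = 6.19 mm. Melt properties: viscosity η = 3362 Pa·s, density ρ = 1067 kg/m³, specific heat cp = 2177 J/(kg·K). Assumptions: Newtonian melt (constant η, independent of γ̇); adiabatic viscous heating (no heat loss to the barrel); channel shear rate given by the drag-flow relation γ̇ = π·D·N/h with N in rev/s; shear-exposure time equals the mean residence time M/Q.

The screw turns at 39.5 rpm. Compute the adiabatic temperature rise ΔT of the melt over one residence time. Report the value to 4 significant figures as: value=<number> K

Throughput in SI: Q_s = 90.4 kg/h ÷ 3600 s/h = 0.0251111 kg/s
Mean residence time: t_res = M/Q_s = 3.48 kg / 0.0251111 kg/s = 138.584 s
Geometry in metres: D = 70.7 mm → 0.0707 m, h = 6.19 mm → 0.00619 m; screw speed N = 39.5 rpm = 0.658333 rev/s
Shear rate: γ̇ = πDN/h = π·0.0707·0.658333/0.00619 = 23.6224 s⁻¹
ΔT = η·γ̇²·t_res / (ρ·cp) = 3362 · (23.6224)² · 138.584 / (1067 · 2177) = 111.928 K

value=111.9 K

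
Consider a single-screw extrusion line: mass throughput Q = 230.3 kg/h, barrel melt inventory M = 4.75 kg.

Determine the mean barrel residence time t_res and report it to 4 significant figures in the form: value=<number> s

value=74.25 s

Convert throughput: Q = 230.3 kg/h = 230.3/3600 = 0.0639722 kg/s
t_res = M / Q_s = 4.75 / 0.0639722 = 74.251 s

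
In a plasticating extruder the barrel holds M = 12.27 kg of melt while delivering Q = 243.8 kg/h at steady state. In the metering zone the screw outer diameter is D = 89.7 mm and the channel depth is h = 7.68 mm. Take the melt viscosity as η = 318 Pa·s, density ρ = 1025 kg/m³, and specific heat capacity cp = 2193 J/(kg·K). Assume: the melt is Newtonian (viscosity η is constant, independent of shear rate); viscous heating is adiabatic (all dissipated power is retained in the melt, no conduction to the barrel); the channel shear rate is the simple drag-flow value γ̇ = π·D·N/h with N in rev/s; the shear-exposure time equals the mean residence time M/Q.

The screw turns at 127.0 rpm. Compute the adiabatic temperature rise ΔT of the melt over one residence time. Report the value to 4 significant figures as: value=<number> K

Throughput in SI: Q_s = 243.8 kg/h ÷ 3600 s/h = 0.0677222 kg/s
t_res = M / Q_s = 12.27 ÷ 0.0677222 = 181.181 s
Geometry in metres: D = 89.7 mm → 0.0897 m, h = 7.68 mm → 0.00768 m; screw speed N = 127.0 rpm = 2.11667 rev/s
γ̇ = π D N / h = (π)(0.0897)(2.11667) / 0.00768 = 77.6665 s⁻¹
Adiabatic rise: ΔT = η γ̇² t_res / (ρ cp) = 318·(77.6665)²·181.181 / (1025·2193) = 154.613 K

value=154.6 K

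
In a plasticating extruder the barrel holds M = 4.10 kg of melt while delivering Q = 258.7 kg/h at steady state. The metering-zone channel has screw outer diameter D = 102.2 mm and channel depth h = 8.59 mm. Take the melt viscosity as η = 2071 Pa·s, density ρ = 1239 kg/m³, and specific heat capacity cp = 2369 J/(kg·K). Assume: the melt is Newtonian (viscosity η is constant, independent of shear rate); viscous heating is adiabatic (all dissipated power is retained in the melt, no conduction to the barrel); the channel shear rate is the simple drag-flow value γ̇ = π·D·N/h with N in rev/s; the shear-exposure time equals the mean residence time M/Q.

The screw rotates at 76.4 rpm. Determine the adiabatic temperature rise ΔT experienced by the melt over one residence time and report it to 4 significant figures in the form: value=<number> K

value=91.19 K

Throughput in SI: Q_s = 258.7 kg/h ÷ 3600 s/h = 0.0718611 kg/s
t_res = M / Q_s = 4.10 / 0.0718611 = 57.0545 s
D = 102.2 mm = 0.1022 m;  h = 8.59 mm = 0.00859 m;  N = 76.4 rpm / 60 = 1.27333 rev/s
γ̇ = π·D·N / h = π · 0.1022 · 1.27333 / 0.00859 = 47.5937 s⁻¹
Adiabatic rise: ΔT = η γ̇² t_res / (ρ cp) = 2071·(47.5937)²·57.0545 / (1239·2369) = 91.187 K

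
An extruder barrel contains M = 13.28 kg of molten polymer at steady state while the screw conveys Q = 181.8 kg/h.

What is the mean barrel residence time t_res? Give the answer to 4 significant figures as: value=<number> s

value=263.0 s

Convert throughput: Q = 181.8 kg/h = 181.8/3600 = 0.0505 kg/s
Mean residence time: t_res = M/Q_s = 13.28 kg / 0.0505 kg/s = 262.97 s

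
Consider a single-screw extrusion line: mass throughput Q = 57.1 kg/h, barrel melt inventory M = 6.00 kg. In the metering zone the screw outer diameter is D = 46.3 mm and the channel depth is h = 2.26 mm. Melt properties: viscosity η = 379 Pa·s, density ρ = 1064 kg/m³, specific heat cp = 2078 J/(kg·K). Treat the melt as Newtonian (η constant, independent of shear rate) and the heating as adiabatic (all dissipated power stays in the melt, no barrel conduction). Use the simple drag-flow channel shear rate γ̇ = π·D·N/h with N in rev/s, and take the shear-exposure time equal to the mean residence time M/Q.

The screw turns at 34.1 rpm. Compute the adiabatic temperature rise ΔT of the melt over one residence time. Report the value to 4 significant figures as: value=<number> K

Throughput in SI: Q_s = 57.1 kg/h ÷ 3600 s/h = 0.0158611 kg/s
t_res = M / Q_s = 6.00 / 0.0158611 = 378.284 s
Geometry in metres: D = 46.3 mm → 0.0463 m, h = 2.26 mm → 0.00226 m; screw speed N = 34.1 rpm = 0.568333 rev/s
γ̇ = π D N / h = (π)(0.0463)(0.568333) / 0.00226 = 36.5785 s⁻¹
ΔT = η·γ̇²·t_res / (ρ·cp) = 379 · (36.5785)² · 378.284 / (1064 · 2078) = 86.7602 K

value=86.76 K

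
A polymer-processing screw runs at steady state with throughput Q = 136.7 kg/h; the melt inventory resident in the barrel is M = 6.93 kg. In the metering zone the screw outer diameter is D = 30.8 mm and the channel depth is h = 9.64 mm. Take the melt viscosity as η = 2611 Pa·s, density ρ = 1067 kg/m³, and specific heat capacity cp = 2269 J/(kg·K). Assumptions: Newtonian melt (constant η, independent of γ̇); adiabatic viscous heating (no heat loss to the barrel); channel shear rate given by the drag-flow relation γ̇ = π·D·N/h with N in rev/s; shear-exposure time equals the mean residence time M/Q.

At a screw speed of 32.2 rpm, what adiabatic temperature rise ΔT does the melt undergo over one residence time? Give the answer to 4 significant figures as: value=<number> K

value=5.711 K

Q_s = Q / 3600 = 136.7 / 3600 = 0.0379722 kg/s
t_res = M / Q_s = 6.93 / 0.0379722 = 182.502 s
Geometry in metres: D = 30.8 mm → 0.0308 m, h = 9.64 mm → 0.00964 m; screw speed N = 32.2 rpm = 0.536667 rev/s
γ̇ = π D N / h = (π)(0.0308)(0.536667) / 0.00964 = 5.38677 s⁻¹
ΔT = η·γ̇²·t_res / (ρ·cp) = 2611 · (5.38677)² · 182.502 / (1067 · 2269) = 5.71125 K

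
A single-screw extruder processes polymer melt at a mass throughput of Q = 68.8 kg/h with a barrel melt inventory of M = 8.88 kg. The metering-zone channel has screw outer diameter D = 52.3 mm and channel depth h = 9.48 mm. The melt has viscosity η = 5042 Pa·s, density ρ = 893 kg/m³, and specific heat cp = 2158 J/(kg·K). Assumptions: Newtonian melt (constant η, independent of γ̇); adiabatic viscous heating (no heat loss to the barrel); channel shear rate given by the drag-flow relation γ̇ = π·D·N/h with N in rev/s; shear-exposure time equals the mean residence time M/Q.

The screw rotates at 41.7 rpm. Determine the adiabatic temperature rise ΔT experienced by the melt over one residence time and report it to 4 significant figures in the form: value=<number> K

value=176.4 K

Convert throughput: Q = 68.8 kg/h = 68.8/3600 = 0.0191111 kg/s
t_res = M / Q_s = 8.88 ÷ 0.0191111 = 464.651 s
Convert to SI: D = 0.0523 m, h = 0.00948 m, N = 41.7/60 = 0.695 rev/s
Shear rate: γ̇ = πDN/h = π·0.0523·0.695/0.00948 = 12.0456 s⁻¹
Adiabatic rise: ΔT = η γ̇² t_res / (ρ cp) = 5042·(12.0456)²·464.651 / (893·2158) = 176.394 K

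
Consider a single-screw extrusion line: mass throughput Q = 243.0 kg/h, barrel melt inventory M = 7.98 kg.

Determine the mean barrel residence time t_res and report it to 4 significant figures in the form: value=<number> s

Throughput in SI: Q_s = 243.0 kg/h ÷ 3600 s/h = 0.0675 kg/s
t_res = M / Q_s = 7.98 / 0.0675 = 118.222 s

value=118.2 s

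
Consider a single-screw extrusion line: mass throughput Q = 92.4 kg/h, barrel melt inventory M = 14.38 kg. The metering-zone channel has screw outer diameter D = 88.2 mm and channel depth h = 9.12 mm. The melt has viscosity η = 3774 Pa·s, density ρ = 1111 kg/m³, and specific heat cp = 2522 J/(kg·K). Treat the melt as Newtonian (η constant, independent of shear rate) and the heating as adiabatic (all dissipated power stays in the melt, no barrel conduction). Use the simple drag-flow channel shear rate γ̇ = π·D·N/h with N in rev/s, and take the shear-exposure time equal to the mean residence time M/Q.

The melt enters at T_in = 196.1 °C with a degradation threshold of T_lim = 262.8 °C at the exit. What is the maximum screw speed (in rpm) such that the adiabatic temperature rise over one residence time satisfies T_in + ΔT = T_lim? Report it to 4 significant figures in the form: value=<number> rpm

Convert throughput: Q = 92.4 kg/h = 92.4/3600 = 0.0256667 kg/s
t_res = M / Q_s = 14.38 / 0.0256667 = 560.26 s
Geometry in SI: D = 88.2 mm → 0.0882 m, h = 9.12 mm → 0.00912 m
Allowable rise: ΔT_a = T_lim − T_in = 262.8 − 196.1 = 66.7 K
Invert ΔT = ηγ̇²t_res/(ρcp) for γ̇: γ̇_max² = ΔT_a ρ cp / (η t_res) = 66.7·1111·2522 / (3774·560.26) = 88.3881 s⁻²
Take the square root: γ̇_max = √(88.3881) = 9.40149 s⁻¹
N_max = γ̇_max·h / (π·D) = 9.40149 · 0.00912 / (π · 0.0882) = 0.309438 rev/s = 18.5663 rpm

value=18.57 rpm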